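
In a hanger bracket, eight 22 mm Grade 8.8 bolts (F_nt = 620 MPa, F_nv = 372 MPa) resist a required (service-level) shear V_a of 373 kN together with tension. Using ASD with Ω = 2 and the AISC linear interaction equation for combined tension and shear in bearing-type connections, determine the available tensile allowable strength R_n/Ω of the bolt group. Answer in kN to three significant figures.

A_b = π·22²/4 = 380.1 mm²; f_rv = 373 × 1000 / (8 × 380.1) = 122.7 MPa.
F'_nt = 1.3 F_nt − (Ω F_nt / F_nv) f_rv = 1.3·620 − (2·620/372)·122.7 = 397.2 MPa, capped at F_nt → F'_nt = 397.2 MPa.
R_n = F'_nt · A_b · n = 397.2 × 380.1 × 8 / 1000 = 1208 kN.
Allowable strength R_n/Ω = 1208 / 2 = 604 kN.

604 kN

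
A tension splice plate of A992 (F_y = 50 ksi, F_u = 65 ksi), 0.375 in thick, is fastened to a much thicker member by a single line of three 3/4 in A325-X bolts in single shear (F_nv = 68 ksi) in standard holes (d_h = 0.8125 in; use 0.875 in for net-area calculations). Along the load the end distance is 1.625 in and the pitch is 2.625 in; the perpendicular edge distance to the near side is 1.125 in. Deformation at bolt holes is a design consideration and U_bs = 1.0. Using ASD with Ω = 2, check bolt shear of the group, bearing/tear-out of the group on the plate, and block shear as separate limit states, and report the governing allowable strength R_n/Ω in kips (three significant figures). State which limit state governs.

42.7 kips (block shear governs)

Bolt shear: A_b = π·0.75²/4 = 0.4418 in²; R_n = 68 × 0.4418 × 3 × 1 = 90.12 kips → 90.12 / 2 = 45.1 kips.
Bearing: edge l_c = 1.219, r_n = 35.65 kips; interior l_c = 1.812, r_n = 43.87 kips; R_n = 35.65 + 2·43.87 = 123.4 kips → 61.7 kips.
Block shear: A_gv = 2.578, A_nv = 1.758, A_nt = 0.2578 in²; R_n = min(0.6F_uA_nv, 0.6F_yA_gv) + U_bs·F_u·A_nt = 85.31 kips → 42.7 kips.
Block shear governs: 42.7 kips.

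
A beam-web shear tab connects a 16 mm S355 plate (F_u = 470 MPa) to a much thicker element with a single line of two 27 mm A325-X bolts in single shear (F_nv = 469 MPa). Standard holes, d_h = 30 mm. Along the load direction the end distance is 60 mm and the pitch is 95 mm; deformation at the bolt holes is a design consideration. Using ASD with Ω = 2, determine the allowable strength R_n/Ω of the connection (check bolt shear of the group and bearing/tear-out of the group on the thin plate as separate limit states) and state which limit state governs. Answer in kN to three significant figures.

Bolt shear: A_b = π·27²/4 = 572.6 mm²; R_n = 469 × 572.6 × 2 × 1 / 1000 = 537.1 kN → 537.1 / 2 = 269 kN.
Bearing (1.2 l_c t F_u ≤ 2.4 d t F_u): upper limit = 2.4·27·16·470 / 1000 = 487.3 kN.
  Edge l_c = 60 − 30/2 = 45 → r_n = 406.1 kN; interior l_c = 95 − 30 = 65 → r_n = 487.3 kN.
  R_n,bearing = 1·406.1 + 1·487.3 = 893.4 kN → 893.4 / 2 = 447 kN.
Bolt shear governs: 269 kN.

269 kN (bolt shear governs)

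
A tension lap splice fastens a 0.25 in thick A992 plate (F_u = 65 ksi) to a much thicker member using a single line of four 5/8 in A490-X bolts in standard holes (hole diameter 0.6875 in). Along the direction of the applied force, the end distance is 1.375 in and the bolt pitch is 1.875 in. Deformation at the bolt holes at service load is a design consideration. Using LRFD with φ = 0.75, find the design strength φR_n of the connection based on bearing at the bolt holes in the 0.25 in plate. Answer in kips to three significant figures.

Per bolt r_n = 1.2 l_c t F_u ≤ 2.4 d t F_u; upper limit = 2.4 × 0.625 × 0.25 × 65 = 24.38 kips.
Edge bolt: l_c = 1.375 − 0.6875/2 = 1.031 in → 1.2 × 1.031 × 0.25 × 65 = 20.11 → r_n = 20.11 kips.
Interior bolts: l_c = 1.875 − 0.6875 = 1.188 in → 1.2 × 1.188 × 0.25 × 65 = 23.16 → r_n = 23.16 kips.
R_n = 1 × 20.11 + 3 × 23.16 = 89.58 kips.
Design strength φR_n = 0.75 × 89.58 = 67.2 kips.

67.2 kips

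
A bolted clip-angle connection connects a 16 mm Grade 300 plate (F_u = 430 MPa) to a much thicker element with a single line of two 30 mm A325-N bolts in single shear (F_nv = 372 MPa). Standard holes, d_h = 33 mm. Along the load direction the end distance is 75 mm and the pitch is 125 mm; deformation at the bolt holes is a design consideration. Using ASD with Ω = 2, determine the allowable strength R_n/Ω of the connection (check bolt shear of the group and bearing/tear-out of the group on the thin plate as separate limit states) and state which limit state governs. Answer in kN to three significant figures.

Bolt shear: A_b = π·30²/4 = 706.9 mm²; R_n = 372 × 706.9 × 2 × 1 / 1000 = 525.9 kN → 525.9 / 2 = 263 kN.
Bearing (1.2 l_c t F_u ≤ 2.4 d t F_u): upper limit = 2.4·30·16·430 / 1000 = 495.4 kN.
  Edge l_c = 75 − 33/2 = 58.5 → r_n = 483 kN; interior l_c = 125 − 33 = 92 → r_n = 495.4 kN.
  R_n,bearing = 1·483 + 1·495.4 = 978.3 kN → 978.3 / 2 = 489 kN.
Bolt shear governs: 263 kN.

263 kN (bolt shear governs)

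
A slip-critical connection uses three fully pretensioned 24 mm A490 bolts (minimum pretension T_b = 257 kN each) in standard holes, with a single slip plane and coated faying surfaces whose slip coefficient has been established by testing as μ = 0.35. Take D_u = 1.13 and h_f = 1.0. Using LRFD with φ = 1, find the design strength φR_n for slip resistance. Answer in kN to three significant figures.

R_n = μ · D_u · h_f · T_b · n_s · n_b = 0.35 × 1.13 × 1.0 × 257 × 1 × 3 = 304.9 kN.
Design strength φR_n = 1 × 304.9 = 305 kN.

305 kN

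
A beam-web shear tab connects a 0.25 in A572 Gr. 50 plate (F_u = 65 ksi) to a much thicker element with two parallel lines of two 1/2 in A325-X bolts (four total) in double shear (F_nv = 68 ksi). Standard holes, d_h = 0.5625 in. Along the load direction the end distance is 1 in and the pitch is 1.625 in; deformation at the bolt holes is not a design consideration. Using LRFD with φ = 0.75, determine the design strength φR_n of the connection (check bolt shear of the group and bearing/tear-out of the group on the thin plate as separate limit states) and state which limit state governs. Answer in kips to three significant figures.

Bolt shear: A_b = π·0.5²/4 = 0.1963 in²; R_n = 68 × 0.1963 × 4 × 2 = 106.8 kips → 0.75 × 106.8 = 80.1 kips.
Bearing (1.5 l_c t F_u ≤ 3.0 d t F_u): upper limit = 3.0·0.5·0.25·65 = 24.38 kips.
  Edge l_c = 1 − 0.5625/2 = 0.7188 → r_n = 17.52 kips; interior l_c = 1.625 − 0.5625 = 1.062 → r_n = 24.38 kips.
  R_n,bearing = 2·17.52 + 2·24.38 = 83.79 kips → 0.75 × 83.79 = 62.8 kips.
Bearing governs: 62.8 kips.

62.8 kips (bearing governs)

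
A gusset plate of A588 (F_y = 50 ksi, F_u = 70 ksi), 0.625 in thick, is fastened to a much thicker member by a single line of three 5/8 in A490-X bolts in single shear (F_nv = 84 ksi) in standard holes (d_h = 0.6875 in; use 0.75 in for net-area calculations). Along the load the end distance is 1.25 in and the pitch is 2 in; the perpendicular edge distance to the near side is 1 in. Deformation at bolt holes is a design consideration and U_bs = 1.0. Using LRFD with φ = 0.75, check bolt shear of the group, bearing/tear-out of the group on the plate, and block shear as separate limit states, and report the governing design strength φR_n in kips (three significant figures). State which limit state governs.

Bolt shear: A_b = π·0.625²/4 = 0.3068 in²; R_n = 84 × 0.3068 × 3 × 1 = 77.31 kips → 0.75 × 77.31 = 58 kips.
Bearing: edge l_c = 0.9062, r_n = 47.58 kips; interior l_c = 1.312, r_n = 65.62 kips; R_n = 47.58 + 2·65.62 = 178.8 kips → 134 kips.
Block shear: A_gv = 3.281, A_nv = 2.109, A_nt = 0.3906 in²; R_n = min(0.6F_uA_nv, 0.6F_yA_gv) + U_bs·F_u·A_nt = 115.9 kips → 87 kips.
Bolt shear governs: 58 kips.

58 kips (bolt shear governs)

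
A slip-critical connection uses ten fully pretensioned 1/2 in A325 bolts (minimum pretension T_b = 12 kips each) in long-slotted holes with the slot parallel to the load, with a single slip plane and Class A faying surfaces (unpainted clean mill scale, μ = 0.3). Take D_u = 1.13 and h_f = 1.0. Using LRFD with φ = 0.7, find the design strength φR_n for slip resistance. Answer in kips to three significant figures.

R_n = μ · D_u · h_f · T_b · n_s · n_b = 0.3 × 1.13 × 1.0 × 12 × 1 × 10 = 40.68 kips.
Design strength φR_n = 0.7 × 40.68 = 28.5 kips.

28.5 kips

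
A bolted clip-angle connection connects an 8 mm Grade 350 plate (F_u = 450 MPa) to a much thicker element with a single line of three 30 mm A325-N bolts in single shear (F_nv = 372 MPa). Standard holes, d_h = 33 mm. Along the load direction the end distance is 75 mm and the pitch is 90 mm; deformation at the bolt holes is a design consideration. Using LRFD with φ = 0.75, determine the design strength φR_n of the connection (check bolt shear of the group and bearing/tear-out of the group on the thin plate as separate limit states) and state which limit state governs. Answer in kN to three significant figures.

Bolt shear: A_b = π·30²/4 = 706.9 mm²; R_n = 372 × 706.9 × 3 × 1 / 1000 = 788.9 kN → 0.75 × 788.9 = 592 kN.
Bearing (1.2 l_c t F_u ≤ 2.4 d t F_u): upper limit = 2.4·30·8·450 / 1000 = 259.2 kN.
  Edge l_c = 75 − 33/2 = 58.5 → r_n = 252.7 kN; interior l_c = 90 − 33 = 57 → r_n = 246.2 kN.
  R_n,bearing = 1·252.7 + 2·246.2 = 745.2 kN → 0.75 × 745.2 = 559 kN.
Bearing governs: 559 kN.

559 kN (bearing governs)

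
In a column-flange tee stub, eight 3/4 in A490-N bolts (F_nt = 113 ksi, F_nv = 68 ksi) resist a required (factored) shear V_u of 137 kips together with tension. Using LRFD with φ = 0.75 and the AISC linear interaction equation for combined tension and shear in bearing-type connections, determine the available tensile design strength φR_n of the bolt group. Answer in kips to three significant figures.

A_b = π·0.75²/4 = 0.4418 in²; f_rv = 137 / (8 × 0.4418) = 38.76 ksi.
F'_nt = 1.3 F_nt − (F_nt / φF_nv) f_rv = 1.3·113 − (113/(0.75·68))·38.76 = 61.01 ksi, capped at F_nt → F'_nt = 61.01 ksi.
R_n = F'_nt · A_b · n = 61.01 × 0.4418 × 8 = 215.6 kips.
Design strength φR_n = 0.75 × 215.6 = 162 kips.

162 kips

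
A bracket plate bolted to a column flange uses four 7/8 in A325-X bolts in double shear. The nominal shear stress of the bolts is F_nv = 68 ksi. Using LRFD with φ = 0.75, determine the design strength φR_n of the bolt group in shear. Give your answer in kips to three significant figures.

245 kips

A_b = π × 0.875² / 4 = 0.6013 in².
R_n = F_nv · A_b · n · n_s = 68 × 0.6013 × 4 × 2 = 327.1 kips.
Design strength φR_n = 0.75 × 327.1 = 245 kips.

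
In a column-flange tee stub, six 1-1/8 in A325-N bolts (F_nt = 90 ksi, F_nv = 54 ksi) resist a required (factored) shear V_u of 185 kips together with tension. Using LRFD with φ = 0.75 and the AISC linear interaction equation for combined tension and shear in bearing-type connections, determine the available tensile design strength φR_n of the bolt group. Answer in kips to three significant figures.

215 kips

A_b = π·1.125²/4 = 0.994 in²; f_rv = 185 / (6 × 0.994) = 31.02 ksi.
F'_nt = 1.3 F_nt − (F_nt / φF_nv) f_rv = 1.3·90 − (90/(0.75·54))·31.02 = 48.07 ksi, capped at F_nt → F'_nt = 48.07 ksi.
R_n = F'_nt · A_b · n = 48.07 × 0.994 × 6 = 286.7 kips.
Design strength φR_n = 0.75 × 286.7 = 215 kips.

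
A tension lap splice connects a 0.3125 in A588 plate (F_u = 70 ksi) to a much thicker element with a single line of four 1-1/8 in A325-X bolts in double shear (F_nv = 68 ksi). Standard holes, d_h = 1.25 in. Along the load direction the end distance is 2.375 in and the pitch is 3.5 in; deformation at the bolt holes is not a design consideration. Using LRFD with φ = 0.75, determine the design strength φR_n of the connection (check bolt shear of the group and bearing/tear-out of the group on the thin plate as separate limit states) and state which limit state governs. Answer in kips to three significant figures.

Bolt shear: A_b = π·1.125²/4 = 0.994 in²; R_n = 68 × 0.994 × 4 × 2 = 540.7 kips → 0.75 × 540.7 = 406 kips.
Bearing (1.5 l_c t F_u ≤ 3.0 d t F_u): upper limit = 3.0·1.125·0.3125·70 = 73.83 kips.
  Edge l_c = 2.375 − 1.25/2 = 1.75 → r_n = 57.42 kips; interior l_c = 3.5 − 1.25 = 2.25 → r_n = 73.83 kips.
  R_n,bearing = 1·57.42 + 3·73.83 = 278.9 kips → 0.75 × 278.9 = 209 kips.
Bearing governs: 209 kips.

209 kips (bearing governs)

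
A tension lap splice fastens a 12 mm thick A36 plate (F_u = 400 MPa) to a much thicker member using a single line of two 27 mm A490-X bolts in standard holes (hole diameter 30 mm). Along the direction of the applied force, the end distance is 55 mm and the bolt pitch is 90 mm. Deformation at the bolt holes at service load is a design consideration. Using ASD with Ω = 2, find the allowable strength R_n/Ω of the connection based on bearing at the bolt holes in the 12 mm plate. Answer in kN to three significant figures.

Per bolt r_n = 1.2 l_c t F_u ≤ 2.4 d t F_u; upper limit = 2.4 × 27 × 12 × 400 / 1000 = 311 kN.
Edge bolt: l_c = 55 − 30/2 = 40 mm → 1.2 × 40 × 12 × 400 / 1000 = 230.4 → r_n = 230.4 kN.
Interior bolts: l_c = 90 − 30 = 60 mm → 1.2 × 60 × 12 × 400 / 1000 = 345.6 → r_n = 311 kN.
R_n = 1 × 230.4 + 1 × 311 = 541.4 kN.
Allowable strength R_n/Ω = 541.4 / 2 = 271 kN.

271 kN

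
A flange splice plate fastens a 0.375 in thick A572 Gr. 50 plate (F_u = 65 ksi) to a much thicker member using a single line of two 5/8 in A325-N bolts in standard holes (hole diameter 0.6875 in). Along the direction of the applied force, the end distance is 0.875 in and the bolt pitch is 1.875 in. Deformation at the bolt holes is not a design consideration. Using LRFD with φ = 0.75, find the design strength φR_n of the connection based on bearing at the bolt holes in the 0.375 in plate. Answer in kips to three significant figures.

Per bolt r_n = 1.5 l_c t F_u ≤ 3.0 d t F_u; upper limit = 3.0 × 0.625 × 0.375 × 65 = 45.7 kips.
Edge bolt: l_c = 0.875 − 0.6875/2 = 0.5312 in → 1.5 × 0.5312 × 0.375 × 65 = 19.42 → r_n = 19.42 kips.
Interior bolts: l_c = 1.875 − 0.6875 = 1.188 in → 1.5 × 1.188 × 0.375 × 65 = 43.42 → r_n = 43.42 kips.
R_n = 1 × 19.42 + 1 × 43.42 = 62.84 kips.
Design strength φR_n = 0.75 × 62.84 = 47.1 kips.

47.1 kips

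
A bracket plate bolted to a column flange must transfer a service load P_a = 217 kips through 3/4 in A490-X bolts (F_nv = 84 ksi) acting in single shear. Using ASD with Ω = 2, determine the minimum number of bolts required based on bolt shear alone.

12 bolts

A_b = π·0.75²/4 = 0.4418 in².
Per-bolt allowable strength R_n/Ω = 84 × 0.4418 × 1 / 2 = 18.56 kips.
n ≥ 217 / 18.56 = 11.69 → use 12 bolts.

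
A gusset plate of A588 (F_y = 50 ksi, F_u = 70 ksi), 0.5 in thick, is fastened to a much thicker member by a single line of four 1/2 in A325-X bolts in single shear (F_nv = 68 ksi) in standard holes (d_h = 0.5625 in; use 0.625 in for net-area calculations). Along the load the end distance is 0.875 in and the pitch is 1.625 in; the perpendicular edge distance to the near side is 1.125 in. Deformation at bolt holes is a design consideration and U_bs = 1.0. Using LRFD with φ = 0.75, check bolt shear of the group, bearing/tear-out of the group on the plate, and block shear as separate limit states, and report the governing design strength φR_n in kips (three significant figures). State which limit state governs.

Bolt shear: A_b = π·0.5²/4 = 0.1963 in²; R_n = 68 × 0.1963 × 4 × 1 = 53.41 kips → 0.75 × 53.41 = 40.1 kips.
Bearing: edge l_c = 0.5938, r_n = 24.94 kips; interior l_c = 1.062, r_n = 42 kips; R_n = 24.94 + 3·42 = 150.9 kips → 113 kips.
Block shear: A_gv = 2.875, A_nv = 1.781, A_nt = 0.4062 in²; R_n = min(0.6F_uA_nv, 0.6F_yA_gv) + U_bs·F_u·A_nt = 103.2 kips → 77.4 kips.
Bolt shear governs: 40.1 kips.

40.1 kips (bolt shear governs)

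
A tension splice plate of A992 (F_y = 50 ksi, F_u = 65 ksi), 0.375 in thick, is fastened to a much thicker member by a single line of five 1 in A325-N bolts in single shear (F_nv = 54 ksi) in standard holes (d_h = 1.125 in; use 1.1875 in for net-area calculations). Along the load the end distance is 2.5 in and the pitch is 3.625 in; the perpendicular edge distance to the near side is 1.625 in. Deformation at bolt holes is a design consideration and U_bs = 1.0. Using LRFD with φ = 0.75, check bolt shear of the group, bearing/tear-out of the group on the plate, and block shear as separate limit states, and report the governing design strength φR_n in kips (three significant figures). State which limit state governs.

Bolt shear: A_b = π·1²/4 = 0.7854 in²; R_n = 54 × 0.7854 × 5 × 1 = 212.1 kips → 0.75 × 212.1 = 159 kips.
Bearing: edge l_c = 1.938, r_n = 56.67 kips; interior l_c = 2.5, r_n = 58.5 kips; R_n = 56.67 + 4·58.5 = 290.7 kips → 218 kips.
Block shear: A_gv = 6.375, A_nv = 4.371, A_nt = 0.3867 in²; R_n = min(0.6F_uA_nv, 0.6F_yA_gv) + U_bs·F_u·A_nt = 195.6 kips → 147 kips.
Block shear governs: 147 kips.

147 kips (block shear governs)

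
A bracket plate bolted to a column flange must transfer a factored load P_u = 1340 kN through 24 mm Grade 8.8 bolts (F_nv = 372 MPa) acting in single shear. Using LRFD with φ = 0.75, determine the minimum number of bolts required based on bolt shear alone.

A_b = π·24²/4 = 452.4 mm².
Per-bolt design strength φR_n = 0.75 × 372 × 452.4 × 1 / 1000 = 126.2 kN.
n ≥ 1340 / 126.2 = 10.62 → use 11 bolts.

11 bolts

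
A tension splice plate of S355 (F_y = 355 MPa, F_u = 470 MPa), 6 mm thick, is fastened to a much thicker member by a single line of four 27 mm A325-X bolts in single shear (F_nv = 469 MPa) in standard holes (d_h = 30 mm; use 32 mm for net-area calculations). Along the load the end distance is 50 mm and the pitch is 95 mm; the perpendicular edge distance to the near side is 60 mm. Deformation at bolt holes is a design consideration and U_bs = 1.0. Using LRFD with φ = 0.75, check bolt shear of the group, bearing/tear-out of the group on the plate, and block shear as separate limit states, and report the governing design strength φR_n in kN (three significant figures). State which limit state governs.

376 kN (block shear governs)

Bolt shear: A_b = π·27²/4 = 572.6 mm²; R_n = 469 × 572.6 × 4 × 1 / 1000 = 1074 kN → 0.75 × 1074 = 806 kN.
Bearing: edge l_c = 35, r_n = 118.4 kN; interior l_c = 65, r_n = 182.7 kN; R_n = 118.4 + 3·182.7 = 666.6 kN → 500 kN.
Block shear: A_gv = 2010, A_nv = 1338, A_nt = 264 mm²; R_n = min(0.6F_uA_nv, 0.6F_yA_gv) + U_bs·F_u·A_nt = 501.4 kN → 376 kN.
Block shear governs: 376 kN.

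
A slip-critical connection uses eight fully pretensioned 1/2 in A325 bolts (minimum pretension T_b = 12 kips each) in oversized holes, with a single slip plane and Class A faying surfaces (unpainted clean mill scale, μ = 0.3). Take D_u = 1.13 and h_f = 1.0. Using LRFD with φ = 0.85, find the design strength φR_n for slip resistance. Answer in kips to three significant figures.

27.7 kips

R_n = μ · D_u · h_f · T_b · n_s · n_b = 0.3 × 1.13 × 1.0 × 12 × 1 × 8 = 32.54 kips.
Design strength φR_n = 0.85 × 32.54 = 27.7 kips.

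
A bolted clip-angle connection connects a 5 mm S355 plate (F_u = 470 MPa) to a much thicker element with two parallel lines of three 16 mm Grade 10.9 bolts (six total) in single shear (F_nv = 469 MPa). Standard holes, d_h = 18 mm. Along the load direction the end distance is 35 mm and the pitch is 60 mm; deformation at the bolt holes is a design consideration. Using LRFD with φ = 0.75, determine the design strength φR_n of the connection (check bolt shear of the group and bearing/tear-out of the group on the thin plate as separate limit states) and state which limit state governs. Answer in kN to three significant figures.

381 kN (bearing governs)

Bolt shear: A_b = π·16²/4 = 201.1 mm²; R_n = 469 × 201.1 × 6 × 1 / 1000 = 565.8 kN → 0.75 × 565.8 = 424 kN.
Bearing (1.2 l_c t F_u ≤ 2.4 d t F_u): upper limit = 2.4·16·5·470 / 1000 = 90.24 kN.
  Edge l_c = 35 − 18/2 = 26 → r_n = 73.32 kN; interior l_c = 60 − 18 = 42 → r_n = 90.24 kN.
  R_n,bearing = 2·73.32 + 4·90.24 = 507.6 kN → 0.75 × 507.6 = 381 kN.
Bearing governs: 381 kN.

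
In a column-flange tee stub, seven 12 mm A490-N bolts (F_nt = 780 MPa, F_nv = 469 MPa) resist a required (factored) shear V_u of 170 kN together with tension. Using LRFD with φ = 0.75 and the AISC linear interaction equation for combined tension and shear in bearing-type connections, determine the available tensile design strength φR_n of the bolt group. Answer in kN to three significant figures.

A_b = π·12²/4 = 113.1 mm²; f_rv = 170 × 1000 / (7 × 113.1) = 214.7 MPa.
F'_nt = 1.3 F_nt − (F_nt / φF_nv) f_rv = 1.3·780 − (780/(0.75·469))·214.7 = 537.8 MPa, capped at F_nt → F'_nt = 537.8 MPa.
R_n = F'_nt · A_b · n = 537.8 × 113.1 × 7 / 1000 = 425.8 kN.
Design strength φR_n = 0.75 × 425.8 = 319 kN.

319 kN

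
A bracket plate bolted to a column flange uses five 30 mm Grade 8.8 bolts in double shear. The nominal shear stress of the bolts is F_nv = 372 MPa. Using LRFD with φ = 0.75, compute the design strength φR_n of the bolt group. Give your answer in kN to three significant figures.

A_b = π × 30² / 4 = 706.9 mm².
R_n = F_nv · A_b · n · n_s = 372 × 706.9 × 5 × 2 / 1000 = 2630 kN.
Design strength φR_n = 0.75 × 2630 = 1970 kN.

1970 kN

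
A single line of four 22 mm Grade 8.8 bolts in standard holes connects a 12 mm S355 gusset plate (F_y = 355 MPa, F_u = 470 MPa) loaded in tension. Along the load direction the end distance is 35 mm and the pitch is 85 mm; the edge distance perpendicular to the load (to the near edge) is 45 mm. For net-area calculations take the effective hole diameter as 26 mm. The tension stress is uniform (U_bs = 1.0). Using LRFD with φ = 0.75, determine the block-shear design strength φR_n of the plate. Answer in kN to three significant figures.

Shear plane L_v = 35 + 3·85 = 290 mm; A_gv = 290 × 12 = 3480 mm².
A_nv = (290 − 3.5·26) × 12 = 2388 mm².
A_nt = (45 − 0.5·26) × 12 = 384 mm².
0.6 F_u A_nv = 673.4 kN; 0.6 F_y A_gv = 741.2 kN → shear rupture governs the shear term.
R_n = 673.4 + 1.0 × 470 × 384 / 1000 = 853.9 kN.
Design strength φR_n = 0.75 × 853.9 = 640 kN.

640 kN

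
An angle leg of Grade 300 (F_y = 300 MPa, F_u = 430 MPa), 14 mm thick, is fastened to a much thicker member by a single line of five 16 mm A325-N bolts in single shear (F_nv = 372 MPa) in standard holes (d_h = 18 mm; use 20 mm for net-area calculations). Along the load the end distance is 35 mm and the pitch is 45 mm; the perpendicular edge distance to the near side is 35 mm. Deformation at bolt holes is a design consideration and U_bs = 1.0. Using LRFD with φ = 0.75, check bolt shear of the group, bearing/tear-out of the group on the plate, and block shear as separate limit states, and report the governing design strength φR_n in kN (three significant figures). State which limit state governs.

280 kN (bolt shear governs)

Bolt shear: A_b = π·16²/4 = 201.1 mm²; R_n = 372 × 201.1 × 5 × 1 / 1000 = 374 kN → 0.75 × 374 = 280 kN.
Bearing: edge l_c = 26, r_n = 187.8 kN; interior l_c = 27, r_n = 195 kN; R_n = 187.8 + 4·195 = 968 kN → 726 kN.
Block shear: A_gv = 3010, A_nv = 1750, A_nt = 350 mm²; R_n = min(0.6F_uA_nv, 0.6F_yA_gv) + U_bs·F_u·A_nt = 602 kN → 452 kN.
Bolt shear governs: 280 kN.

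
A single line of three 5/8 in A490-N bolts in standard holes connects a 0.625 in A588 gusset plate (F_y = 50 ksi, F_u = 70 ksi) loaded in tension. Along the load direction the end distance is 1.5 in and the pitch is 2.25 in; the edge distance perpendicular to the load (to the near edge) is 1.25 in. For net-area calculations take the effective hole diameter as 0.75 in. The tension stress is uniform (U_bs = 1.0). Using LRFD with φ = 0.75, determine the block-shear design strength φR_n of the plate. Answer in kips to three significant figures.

Shear plane L_v = 1.5 + 2·2.25 = 6 in; A_gv = 6 × 0.625 = 3.75 in².
A_nv = (6 − 2.5·0.75) × 0.625 = 2.578 in².
A_nt = (1.25 − 0.5·0.75) × 0.625 = 0.5469 in².
0.6 F_u A_nv = 108.3 kips; 0.6 F_y A_gv = 112.5 kips → shear rupture governs the shear term.
R_n = 108.3 + 1.0 × 70 × 0.5469 = 146.6 kips.
Design strength φR_n = 0.75 × 146.6 = 110 kips.

110 kips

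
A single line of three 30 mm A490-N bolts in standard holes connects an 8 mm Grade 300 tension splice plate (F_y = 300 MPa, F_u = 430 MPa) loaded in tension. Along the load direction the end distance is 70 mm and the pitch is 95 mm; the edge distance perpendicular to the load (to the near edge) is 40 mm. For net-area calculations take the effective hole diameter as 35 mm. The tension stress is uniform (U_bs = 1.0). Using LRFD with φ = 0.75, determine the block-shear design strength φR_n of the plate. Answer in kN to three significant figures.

Shear plane L_v = 70 + 2·95 = 260 mm; A_gv = 260 × 8 = 2080 mm².
A_nv = (260 − 2.5·35) × 8 = 1380 mm².
A_nt = (40 − 0.5·35) × 8 = 180 mm².
0.6 F_u A_nv = 356 kN; 0.6 F_y A_gv = 374.4 kN → shear rupture governs the shear term.
R_n = 356 + 1.0 × 430 × 180 / 1000 = 433.4 kN.
Design strength φR_n = 0.75 × 433.4 = 325 kN.

325 kN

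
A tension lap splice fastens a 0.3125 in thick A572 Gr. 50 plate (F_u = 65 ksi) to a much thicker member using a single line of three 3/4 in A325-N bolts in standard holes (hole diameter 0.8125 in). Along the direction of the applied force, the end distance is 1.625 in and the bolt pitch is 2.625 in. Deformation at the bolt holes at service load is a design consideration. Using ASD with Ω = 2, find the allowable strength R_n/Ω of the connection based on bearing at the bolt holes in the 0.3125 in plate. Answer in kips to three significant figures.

51.4 kips

Per bolt r_n = 1.2 l_c t F_u ≤ 2.4 d t F_u; upper limit = 2.4 × 0.75 × 0.3125 × 65 = 36.56 kips.
Edge bolt: l_c = 1.625 − 0.8125/2 = 1.219 in → 1.2 × 1.219 × 0.3125 × 65 = 29.71 → r_n = 29.71 kips.
Interior bolts: l_c = 2.625 − 0.8125 = 1.812 in → 1.2 × 1.812 × 0.3125 × 65 = 44.18 → r_n = 36.56 kips.
R_n = 1 × 29.71 + 2 × 36.56 = 102.8 kips.
Allowable strength R_n/Ω = 102.8 / 2 = 51.4 kips.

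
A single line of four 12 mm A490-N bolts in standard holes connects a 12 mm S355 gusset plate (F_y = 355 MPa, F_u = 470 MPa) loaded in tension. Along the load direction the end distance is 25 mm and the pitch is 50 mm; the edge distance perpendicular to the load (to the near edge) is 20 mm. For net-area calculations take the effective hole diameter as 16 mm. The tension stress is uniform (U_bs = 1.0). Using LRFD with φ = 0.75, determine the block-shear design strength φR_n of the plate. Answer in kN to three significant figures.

Shear plane L_v = 25 + 3·50 = 175 mm; A_gv = 175 × 12 = 2100 mm².
A_nv = (175 − 3.5·16) × 12 = 1428 mm².
A_nt = (20 − 0.5·16) × 12 = 144 mm².
0.6 F_u A_nv = 402.7 kN; 0.6 F_y A_gv = 447.3 kN → shear rupture governs the shear term.
R_n = 402.7 + 1.0 × 470 × 144 / 1000 = 470.4 kN.
Design strength φR_n = 0.75 × 470.4 = 353 kN.

353 kN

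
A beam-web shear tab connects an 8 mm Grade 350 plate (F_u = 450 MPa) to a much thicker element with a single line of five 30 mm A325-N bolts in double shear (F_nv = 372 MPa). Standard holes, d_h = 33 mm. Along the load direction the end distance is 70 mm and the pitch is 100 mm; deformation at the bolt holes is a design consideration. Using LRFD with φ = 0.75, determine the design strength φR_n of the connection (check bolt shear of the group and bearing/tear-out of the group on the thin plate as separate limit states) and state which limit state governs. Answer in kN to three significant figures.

Bolt shear: A_b = π·30²/4 = 706.9 mm²; R_n = 372 × 706.9 × 5 × 2 / 1000 = 2630 kN → 0.75 × 2630 = 1970 kN.
Bearing (1.2 l_c t F_u ≤ 2.4 d t F_u): upper limit = 2.4·30·8·450 / 1000 = 259.2 kN.
  Edge l_c = 70 − 33/2 = 53.5 → r_n = 231.1 kN; interior l_c = 100 − 33 = 67 → r_n = 259.2 kN.
  R_n,bearing = 1·231.1 + 4·259.2 = 1268 kN → 0.75 × 1268 = 951 kN.
Bearing governs: 951 kN.

951 kN (bearing governs)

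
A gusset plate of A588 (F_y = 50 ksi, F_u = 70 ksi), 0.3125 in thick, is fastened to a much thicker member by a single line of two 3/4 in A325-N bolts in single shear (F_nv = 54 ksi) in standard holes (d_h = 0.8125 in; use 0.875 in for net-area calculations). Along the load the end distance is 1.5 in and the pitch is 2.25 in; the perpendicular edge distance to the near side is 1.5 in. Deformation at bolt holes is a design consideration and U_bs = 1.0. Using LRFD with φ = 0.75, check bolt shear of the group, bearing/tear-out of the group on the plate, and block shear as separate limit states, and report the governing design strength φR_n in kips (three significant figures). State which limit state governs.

Bolt shear: A_b = π·0.75²/4 = 0.4418 in²; R_n = 54 × 0.4418 × 2 × 1 = 47.71 kips → 0.75 × 47.71 = 35.8 kips.
Bearing: edge l_c = 1.094, r_n = 28.71 kips; interior l_c = 1.438, r_n = 37.73 kips; R_n = 28.71 + 1·37.73 = 66.45 kips → 49.8 kips.
Block shear: A_gv = 1.172, A_nv = 0.7617, A_nt = 0.332 in²; R_n = min(0.6F_uA_nv, 0.6F_yA_gv) + U_bs·F_u·A_nt = 55.23 kips → 41.4 kips.
Bolt shear governs: 35.8 kips.

35.8 kips (bolt shear governs)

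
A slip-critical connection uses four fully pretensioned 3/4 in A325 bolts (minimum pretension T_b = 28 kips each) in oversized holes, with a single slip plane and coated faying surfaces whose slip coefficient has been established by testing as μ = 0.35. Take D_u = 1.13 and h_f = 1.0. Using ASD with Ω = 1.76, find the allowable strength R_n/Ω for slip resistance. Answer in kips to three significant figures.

R_n = μ · D_u · h_f · T_b · n_s · n_b = 0.35 × 1.13 × 1.0 × 28 × 1 × 4 = 44.3 kips.
Allowable strength R_n/Ω = 44.3 / 1.76 = 25.2 kips.

25.2 kips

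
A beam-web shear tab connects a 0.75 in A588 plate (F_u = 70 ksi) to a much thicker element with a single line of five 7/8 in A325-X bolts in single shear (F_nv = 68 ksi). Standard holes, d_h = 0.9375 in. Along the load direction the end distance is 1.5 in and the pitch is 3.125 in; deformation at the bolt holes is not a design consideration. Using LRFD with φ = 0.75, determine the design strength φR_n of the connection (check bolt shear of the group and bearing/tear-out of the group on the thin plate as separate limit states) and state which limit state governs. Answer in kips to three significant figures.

Bolt shear: A_b = π·0.875²/4 = 0.6013 in²; R_n = 68 × 0.6013 × 5 × 1 = 204.4 kips → 0.75 × 204.4 = 153 kips.
Bearing (1.5 l_c t F_u ≤ 3.0 d t F_u): upper limit = 3.0·0.875·0.75·70 = 137.8 kips.
  Edge l_c = 1.5 − 0.9375/2 = 1.031 → r_n = 81.21 kips; interior l_c = 3.125 − 0.9375 = 2.188 → r_n = 137.8 kips.
  R_n,bearing = 1·81.21 + 4·137.8 = 632.5 kips → 0.75 × 632.5 = 474 kips.
Bolt shear governs: 153 kips.

153 kips (bolt shear governs)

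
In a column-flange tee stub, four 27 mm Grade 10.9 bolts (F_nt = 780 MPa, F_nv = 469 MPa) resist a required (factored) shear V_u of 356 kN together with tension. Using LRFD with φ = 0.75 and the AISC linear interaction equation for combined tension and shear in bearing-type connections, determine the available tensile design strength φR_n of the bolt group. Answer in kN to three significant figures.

A_b = π·27²/4 = 572.6 mm²; f_rv = 356 × 1000 / (4 × 572.6) = 155.4 MPa.
F'_nt = 1.3 F_nt − (F_nt / φF_nv) f_rv = 1.3·780 − (780/(0.75·469))·155.4 = 669.3 MPa, capped at F_nt → F'_nt = 669.3 MPa.
R_n = F'_nt · A_b · n = 669.3 × 572.6 × 4 / 1000 = 1533 kN.
Design strength φR_n = 0.75 × 1533 = 1150 kN.

1150 kN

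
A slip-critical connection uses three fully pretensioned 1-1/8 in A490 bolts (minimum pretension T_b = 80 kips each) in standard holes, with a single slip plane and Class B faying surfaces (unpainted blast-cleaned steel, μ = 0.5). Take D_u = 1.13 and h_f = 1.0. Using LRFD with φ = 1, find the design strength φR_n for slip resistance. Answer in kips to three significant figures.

136 kips

R_n = μ · D_u · h_f · T_b · n_s · n_b = 0.5 × 1.13 × 1.0 × 80 × 1 × 3 = 135.6 kips.
Design strength φR_n = 1 × 135.6 = 136 kips.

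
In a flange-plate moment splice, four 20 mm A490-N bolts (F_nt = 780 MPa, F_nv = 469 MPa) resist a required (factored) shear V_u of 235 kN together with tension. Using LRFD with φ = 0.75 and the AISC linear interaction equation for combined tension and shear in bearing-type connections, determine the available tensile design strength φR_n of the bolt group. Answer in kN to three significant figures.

A_b = π·20²/4 = 314.2 mm²; f_rv = 235 × 1000 / (4 × 314.2) = 187 MPa.
F'_nt = 1.3 F_nt − (F_nt / φF_nv) f_rv = 1.3·780 − (780/(0.75·469))·187 = 599.3 MPa, capped at F_nt → F'_nt = 599.3 MPa.
R_n = F'_nt · A_b · n = 599.3 × 314.2 × 4 / 1000 = 753.1 kN.
Design strength φR_n = 0.75 × 753.1 = 565 kN.

565 kN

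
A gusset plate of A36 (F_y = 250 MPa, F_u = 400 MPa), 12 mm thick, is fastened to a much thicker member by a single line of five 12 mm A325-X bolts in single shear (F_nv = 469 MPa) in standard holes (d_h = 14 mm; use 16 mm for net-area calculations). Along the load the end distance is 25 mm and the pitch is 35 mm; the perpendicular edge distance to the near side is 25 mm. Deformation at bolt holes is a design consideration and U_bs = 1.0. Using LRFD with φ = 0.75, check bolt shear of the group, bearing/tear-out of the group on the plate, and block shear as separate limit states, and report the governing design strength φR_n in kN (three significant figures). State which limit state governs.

199 kN (bolt shear governs)

Bolt shear: A_b = π·12²/4 = 113.1 mm²; R_n = 469 × 113.1 × 5 × 1 / 1000 = 265.2 kN → 0.75 × 265.2 = 199 kN.
Bearing: edge l_c = 18, r_n = 103.7 kN; interior l_c = 21, r_n = 121 kN; R_n = 103.7 + 4·121 = 587.5 kN → 441 kN.
Block shear: A_gv = 1980, A_nv = 1116, A_nt = 204 mm²; R_n = min(0.6F_uA_nv, 0.6F_yA_gv) + U_bs·F_u·A_nt = 349.4 kN → 262 kN.
Bolt shear governs: 199 kN.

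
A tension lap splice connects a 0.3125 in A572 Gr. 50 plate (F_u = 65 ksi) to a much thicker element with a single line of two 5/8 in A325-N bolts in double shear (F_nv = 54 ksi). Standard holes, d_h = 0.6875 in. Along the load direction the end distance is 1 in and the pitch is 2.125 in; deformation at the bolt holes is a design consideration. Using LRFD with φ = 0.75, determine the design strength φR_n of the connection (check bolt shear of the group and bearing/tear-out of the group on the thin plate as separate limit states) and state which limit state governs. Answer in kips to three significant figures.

Bolt shear: A_b = π·0.625²/4 = 0.3068 in²; R_n = 54 × 0.3068 × 2 × 2 = 66.27 kips → 0.75 × 66.27 = 49.7 kips.
Bearing (1.2 l_c t F_u ≤ 2.4 d t F_u): upper limit = 2.4·0.625·0.3125·65 = 30.47 kips.
  Edge l_c = 1 − 0.6875/2 = 0.6562 → r_n = 16 kips; interior l_c = 2.125 − 0.6875 = 1.438 → r_n = 30.47 kips.
  R_n,bearing = 1·16 + 1·30.47 = 46.46 kips → 0.75 × 46.46 = 34.8 kips.
Bearing governs: 34.8 kips.

34.8 kips (bearing governs)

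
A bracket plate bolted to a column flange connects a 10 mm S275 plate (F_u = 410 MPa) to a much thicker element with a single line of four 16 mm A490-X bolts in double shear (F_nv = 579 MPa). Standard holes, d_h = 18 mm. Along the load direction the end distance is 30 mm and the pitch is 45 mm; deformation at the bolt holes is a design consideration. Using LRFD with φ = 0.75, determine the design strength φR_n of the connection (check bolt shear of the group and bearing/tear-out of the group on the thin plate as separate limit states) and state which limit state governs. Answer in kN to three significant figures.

Bolt shear: A_b = π·16²/4 = 201.1 mm²; R_n = 579 × 201.1 × 4 × 2 / 1000 = 931.3 kN → 0.75 × 931.3 = 698 kN.
Bearing (1.2 l_c t F_u ≤ 2.4 d t F_u): upper limit = 2.4·16·10·410 / 1000 = 157.4 kN.
  Edge l_c = 30 − 18/2 = 21 → r_n = 103.3 kN; interior l_c = 45 − 18 = 27 → r_n = 132.8 kN.
  R_n,bearing = 1·103.3 + 3·132.8 = 501.8 kN → 0.75 × 501.8 = 376 kN.
Bearing governs: 376 kN.

376 kN (bearing governs)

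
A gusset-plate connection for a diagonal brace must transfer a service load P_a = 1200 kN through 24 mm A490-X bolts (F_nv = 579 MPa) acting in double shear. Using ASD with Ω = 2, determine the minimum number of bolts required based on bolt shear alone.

A_b = π·24²/4 = 452.4 mm².
Per-bolt allowable strength R_n/Ω = 579 × 452.4 × 2 / 1000 / 2 = 261.9 kN.
n ≥ 1200 / 261.9 = 4.581 → use 5 bolts.

5 bolts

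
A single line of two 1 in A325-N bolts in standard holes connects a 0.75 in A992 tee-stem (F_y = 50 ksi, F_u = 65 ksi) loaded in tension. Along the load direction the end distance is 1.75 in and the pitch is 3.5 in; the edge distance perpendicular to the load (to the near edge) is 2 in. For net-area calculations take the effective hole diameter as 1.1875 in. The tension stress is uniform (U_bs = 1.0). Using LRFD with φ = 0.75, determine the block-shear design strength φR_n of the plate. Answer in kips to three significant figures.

128 kips

Shear plane L_v = 1.75 + 1·3.5 = 5.25 in; A_gv = 5.25 × 0.75 = 3.938 in².
A_nv = (5.25 − 1.5·1.1875) × 0.75 = 2.602 in².
A_nt = (2 − 0.5·1.1875) × 0.75 = 1.055 in².
0.6 F_u A_nv = 101.5 kips; 0.6 F_y A_gv = 118.1 kips → shear rupture governs the shear term.
R_n = 101.5 + 1.0 × 65 × 1.055 = 170 kips.
Design strength φR_n = 0.75 × 170 = 128 kips.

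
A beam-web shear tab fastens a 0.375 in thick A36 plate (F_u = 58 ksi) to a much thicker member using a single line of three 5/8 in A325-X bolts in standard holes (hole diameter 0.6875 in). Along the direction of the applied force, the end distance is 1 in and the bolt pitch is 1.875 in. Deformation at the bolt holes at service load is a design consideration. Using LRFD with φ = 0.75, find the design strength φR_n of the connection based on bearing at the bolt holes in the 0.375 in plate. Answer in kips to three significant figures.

59.3 kips

Per bolt r_n = 1.2 l_c t F_u ≤ 2.4 d t F_u; upper limit = 2.4 × 0.625 × 0.375 × 58 = 32.62 kips.
Edge bolt: l_c = 1 − 0.6875/2 = 0.6562 in → 1.2 × 0.6562 × 0.375 × 58 = 17.13 → r_n = 17.13 kips.
Interior bolts: l_c = 1.875 − 0.6875 = 1.188 in → 1.2 × 1.188 × 0.375 × 58 = 30.99 → r_n = 30.99 kips.
R_n = 1 × 17.13 + 2 × 30.99 = 79.12 kips.
Design strength φR_n = 0.75 × 79.12 = 59.3 kips.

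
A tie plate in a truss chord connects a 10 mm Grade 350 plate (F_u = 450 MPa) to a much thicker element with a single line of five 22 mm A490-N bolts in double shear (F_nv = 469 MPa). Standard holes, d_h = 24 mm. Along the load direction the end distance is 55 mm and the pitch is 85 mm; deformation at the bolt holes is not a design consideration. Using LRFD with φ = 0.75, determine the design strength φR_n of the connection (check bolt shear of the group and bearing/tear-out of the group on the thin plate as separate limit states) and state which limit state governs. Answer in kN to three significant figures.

Bolt shear: A_b = π·22²/4 = 380.1 mm²; R_n = 469 × 380.1 × 5 × 2 / 1000 = 1783 kN → 0.75 × 1783 = 1340 kN.
Bearing (1.5 l_c t F_u ≤ 3.0 d t F_u): upper limit = 3.0·22·10·450 / 1000 = 297 kN.
  Edge l_c = 55 − 24/2 = 43 → r_n = 290.2 kN; interior l_c = 85 − 24 = 61 → r_n = 297 kN.
  R_n,bearing = 1·290.2 + 4·297 = 1478 kN → 0.75 × 1478 = 1110 kN.
Bearing governs: 1110 kN.

1110 kN (bearing governs)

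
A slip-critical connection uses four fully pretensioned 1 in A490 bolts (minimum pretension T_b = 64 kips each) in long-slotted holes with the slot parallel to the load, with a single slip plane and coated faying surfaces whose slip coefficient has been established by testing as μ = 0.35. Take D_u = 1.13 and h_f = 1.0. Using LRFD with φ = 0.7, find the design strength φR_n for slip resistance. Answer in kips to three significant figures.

R_n = μ · D_u · h_f · T_b · n_s · n_b = 0.35 × 1.13 × 1.0 × 64 × 1 × 4 = 101.2 kips.
Design strength φR_n = 0.7 × 101.2 = 70.9 kips.

70.9 kips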